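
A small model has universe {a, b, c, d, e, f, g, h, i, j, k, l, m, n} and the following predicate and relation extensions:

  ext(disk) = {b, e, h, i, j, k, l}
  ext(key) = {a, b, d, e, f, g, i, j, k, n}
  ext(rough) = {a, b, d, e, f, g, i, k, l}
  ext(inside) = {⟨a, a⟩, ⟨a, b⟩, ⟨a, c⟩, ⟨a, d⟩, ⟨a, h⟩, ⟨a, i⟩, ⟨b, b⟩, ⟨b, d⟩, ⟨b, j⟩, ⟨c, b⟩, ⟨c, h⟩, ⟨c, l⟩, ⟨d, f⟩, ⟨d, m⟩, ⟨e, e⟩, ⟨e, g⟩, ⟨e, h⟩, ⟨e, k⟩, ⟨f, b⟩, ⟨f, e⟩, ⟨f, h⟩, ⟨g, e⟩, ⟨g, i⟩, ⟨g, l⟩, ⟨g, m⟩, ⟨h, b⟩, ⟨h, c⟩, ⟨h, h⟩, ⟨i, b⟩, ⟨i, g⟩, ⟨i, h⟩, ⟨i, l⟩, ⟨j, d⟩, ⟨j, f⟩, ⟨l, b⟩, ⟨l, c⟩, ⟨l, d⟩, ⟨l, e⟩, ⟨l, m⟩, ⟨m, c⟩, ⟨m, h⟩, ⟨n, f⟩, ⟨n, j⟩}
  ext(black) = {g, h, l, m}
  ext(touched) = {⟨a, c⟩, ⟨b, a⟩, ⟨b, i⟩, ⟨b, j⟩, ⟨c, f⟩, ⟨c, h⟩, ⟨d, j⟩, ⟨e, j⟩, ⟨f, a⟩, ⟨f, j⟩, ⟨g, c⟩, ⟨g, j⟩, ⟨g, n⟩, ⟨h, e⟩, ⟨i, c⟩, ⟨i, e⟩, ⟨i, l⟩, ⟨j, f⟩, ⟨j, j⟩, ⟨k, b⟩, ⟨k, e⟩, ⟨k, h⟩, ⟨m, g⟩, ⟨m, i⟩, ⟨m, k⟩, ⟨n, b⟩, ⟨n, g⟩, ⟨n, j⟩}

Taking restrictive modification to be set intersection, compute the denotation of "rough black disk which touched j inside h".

⟦which touched j⟧ = {x : ⟨x, j⟩ ∈ ⟦touched⟧} = {b, d, e, f, g, j, n}
⟦inside h⟧ = {x : ⟨x, h⟩ ∈ ⟦inside⟧} = {a, c, e, f, h, i, m}
⟦disk⟧ = {b, e, h, i, j, k, l}
… ∩ ⟦which touched j⟧ = {b, e, h, i, j, k, l} ∩ {b, d, e, f, g, j, n} = {b, e, j}
… ∩ ⟦inside h⟧ = {b, e, j} ∩ {a, c, e, f, h, i, m} = {e}
… ∩ ⟦rough⟧ = {e} ∩ {a, b, d, e, f, g, i, k, l} = {e}
… ∩ ⟦black⟧ = {e} ∩ {g, h, l, m} = ∅
So ⟦rough black disk which touched j inside h⟧ = {}.

{}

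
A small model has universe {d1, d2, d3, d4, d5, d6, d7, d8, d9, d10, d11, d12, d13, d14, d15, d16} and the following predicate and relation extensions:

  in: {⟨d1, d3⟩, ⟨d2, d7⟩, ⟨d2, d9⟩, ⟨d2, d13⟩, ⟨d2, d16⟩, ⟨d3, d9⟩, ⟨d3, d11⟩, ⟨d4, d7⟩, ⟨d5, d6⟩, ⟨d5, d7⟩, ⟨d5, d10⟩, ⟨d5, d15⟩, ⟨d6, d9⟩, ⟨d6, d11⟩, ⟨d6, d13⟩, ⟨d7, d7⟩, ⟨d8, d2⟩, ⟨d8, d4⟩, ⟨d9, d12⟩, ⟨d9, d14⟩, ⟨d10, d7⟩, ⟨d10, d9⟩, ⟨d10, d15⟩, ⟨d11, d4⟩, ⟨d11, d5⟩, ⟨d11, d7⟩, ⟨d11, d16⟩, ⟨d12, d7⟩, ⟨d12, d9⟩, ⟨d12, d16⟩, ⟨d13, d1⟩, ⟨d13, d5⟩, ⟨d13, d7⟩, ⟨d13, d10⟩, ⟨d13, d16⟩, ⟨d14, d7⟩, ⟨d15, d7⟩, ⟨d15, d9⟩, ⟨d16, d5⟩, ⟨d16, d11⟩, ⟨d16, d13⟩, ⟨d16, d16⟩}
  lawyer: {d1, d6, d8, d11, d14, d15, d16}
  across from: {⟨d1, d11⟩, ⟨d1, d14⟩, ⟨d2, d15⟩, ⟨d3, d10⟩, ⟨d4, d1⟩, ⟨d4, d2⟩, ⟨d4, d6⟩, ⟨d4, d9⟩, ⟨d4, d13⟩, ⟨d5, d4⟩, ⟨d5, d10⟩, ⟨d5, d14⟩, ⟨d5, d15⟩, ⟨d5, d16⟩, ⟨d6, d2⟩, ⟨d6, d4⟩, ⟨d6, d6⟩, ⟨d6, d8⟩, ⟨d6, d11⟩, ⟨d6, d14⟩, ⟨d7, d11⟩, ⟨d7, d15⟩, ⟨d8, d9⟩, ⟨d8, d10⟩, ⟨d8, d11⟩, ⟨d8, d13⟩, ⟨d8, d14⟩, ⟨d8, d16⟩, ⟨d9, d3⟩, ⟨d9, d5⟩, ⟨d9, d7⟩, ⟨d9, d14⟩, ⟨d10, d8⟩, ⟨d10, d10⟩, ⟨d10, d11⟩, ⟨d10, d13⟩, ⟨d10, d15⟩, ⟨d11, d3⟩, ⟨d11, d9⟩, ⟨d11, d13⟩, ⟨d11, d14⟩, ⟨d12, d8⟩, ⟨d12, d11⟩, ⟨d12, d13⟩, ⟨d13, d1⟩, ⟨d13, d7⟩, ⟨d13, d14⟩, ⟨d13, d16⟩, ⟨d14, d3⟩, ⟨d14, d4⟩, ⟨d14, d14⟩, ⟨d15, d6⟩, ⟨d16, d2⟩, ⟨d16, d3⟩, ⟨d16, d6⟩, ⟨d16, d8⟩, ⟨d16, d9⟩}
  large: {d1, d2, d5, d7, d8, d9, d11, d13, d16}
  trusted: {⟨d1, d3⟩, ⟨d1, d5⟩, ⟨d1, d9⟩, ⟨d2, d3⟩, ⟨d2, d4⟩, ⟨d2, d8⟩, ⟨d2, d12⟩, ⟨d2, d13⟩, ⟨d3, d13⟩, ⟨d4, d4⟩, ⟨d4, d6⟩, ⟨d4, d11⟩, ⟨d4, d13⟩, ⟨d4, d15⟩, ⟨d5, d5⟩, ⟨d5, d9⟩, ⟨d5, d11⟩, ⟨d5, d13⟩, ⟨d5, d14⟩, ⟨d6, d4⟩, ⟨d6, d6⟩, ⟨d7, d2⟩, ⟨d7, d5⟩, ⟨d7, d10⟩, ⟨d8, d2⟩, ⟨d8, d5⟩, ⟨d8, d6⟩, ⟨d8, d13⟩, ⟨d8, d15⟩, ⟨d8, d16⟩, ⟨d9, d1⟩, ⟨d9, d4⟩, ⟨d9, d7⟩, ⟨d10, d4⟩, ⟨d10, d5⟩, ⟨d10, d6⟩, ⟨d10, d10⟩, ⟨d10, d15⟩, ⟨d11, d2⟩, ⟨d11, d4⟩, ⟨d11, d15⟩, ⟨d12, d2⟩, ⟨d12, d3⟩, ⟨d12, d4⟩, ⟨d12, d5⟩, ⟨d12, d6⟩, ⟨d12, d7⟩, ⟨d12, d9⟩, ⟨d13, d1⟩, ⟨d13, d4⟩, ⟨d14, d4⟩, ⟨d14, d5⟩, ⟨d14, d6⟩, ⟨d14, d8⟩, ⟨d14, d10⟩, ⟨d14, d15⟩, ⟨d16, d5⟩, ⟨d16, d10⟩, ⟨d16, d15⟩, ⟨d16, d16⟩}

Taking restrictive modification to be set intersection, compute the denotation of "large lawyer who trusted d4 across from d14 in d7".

⟦who trusted d4⟧ = {x : ⟨x, d4⟩ ∈ ⟦trusted⟧} = {d2, d4, d6, d9, d10, d11, d12, d13, d14}
⟦across from d14⟧ = {x : ⟨x, d14⟩ ∈ ⟦across from⟧} = {d1, d5, d6, d8, d9, d11, d13, d14}
⟦in d7⟧ = {x : ⟨x, d7⟩ ∈ ⟦in⟧} = {d2, d4, d5, d7, d10, d11, d12, d13, d14, d15}
⟦lawyer⟧ = {d1, d6, d8, d11, d14, d15, d16}
… ∩ ⟦who trusted d4⟧ = {d1, d6, d8, d11, d14, d15, d16} ∩ {d2, d4, d6, d9, d10, d11, d12, d13, d14} = {d6, d11, d14}
… ∩ ⟦across from d14⟧ = {d6, d11, d14} ∩ {d1, d5, d6, d8, d9, d11, d13, d14} = {d6, d11, d14}
… ∩ ⟦in d7⟧ = {d6, d11, d14} ∩ {d2, d4, d5, d7, d10, d11, d12, d13, d14, d15} = {d11, d14}
… ∩ ⟦large⟧ = {d11, d14} ∩ {d1, d2, d5, d7, d8, d9, d11, d13, d16} = {d11}
So ⟦large lawyer who trusted d4 across from d14 in d7⟧ = {d11}.

{d11}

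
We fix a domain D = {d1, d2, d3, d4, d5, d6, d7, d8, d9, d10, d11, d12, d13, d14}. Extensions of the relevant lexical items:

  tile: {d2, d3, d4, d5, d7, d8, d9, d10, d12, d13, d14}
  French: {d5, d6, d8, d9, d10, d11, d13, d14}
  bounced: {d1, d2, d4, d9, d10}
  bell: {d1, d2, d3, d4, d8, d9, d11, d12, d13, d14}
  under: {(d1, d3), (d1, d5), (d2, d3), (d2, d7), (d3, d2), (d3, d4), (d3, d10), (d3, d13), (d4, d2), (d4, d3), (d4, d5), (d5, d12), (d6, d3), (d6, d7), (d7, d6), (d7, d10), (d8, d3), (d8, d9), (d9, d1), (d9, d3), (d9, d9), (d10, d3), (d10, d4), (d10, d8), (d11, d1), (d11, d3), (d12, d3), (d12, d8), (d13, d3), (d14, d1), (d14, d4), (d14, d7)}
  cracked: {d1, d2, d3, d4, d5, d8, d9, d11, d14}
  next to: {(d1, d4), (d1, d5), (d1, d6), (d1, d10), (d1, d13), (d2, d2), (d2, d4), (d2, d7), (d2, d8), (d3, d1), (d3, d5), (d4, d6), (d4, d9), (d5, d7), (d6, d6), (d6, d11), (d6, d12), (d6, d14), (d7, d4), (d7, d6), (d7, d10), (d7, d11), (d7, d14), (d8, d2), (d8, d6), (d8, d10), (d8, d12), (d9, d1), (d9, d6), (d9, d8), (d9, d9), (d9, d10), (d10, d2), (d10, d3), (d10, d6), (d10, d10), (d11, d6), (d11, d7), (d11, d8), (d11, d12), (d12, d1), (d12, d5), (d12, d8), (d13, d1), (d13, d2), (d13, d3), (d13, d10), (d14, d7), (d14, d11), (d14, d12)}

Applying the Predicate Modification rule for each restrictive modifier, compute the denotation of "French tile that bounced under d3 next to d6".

{d9, d10}

⟦that bounced⟧ = ⟦bounced⟧ = {d1, d2, d4, d9, d10}
⟦under d3⟧ = {x : ⟨x, d3⟩ ∈ ⟦under⟧} = {d1, d2, d4, d6, d8, d9, d10, d11, d12, d13}
⟦next to d6⟧ = {x : ⟨x, d6⟩ ∈ ⟦next to⟧} = {d1, d4, d6, d7, d8, d9, d10, d11}
⟦tile⟧ = {d2, d3, d4, d5, d7, d8, d9, d10, d12, d13, d14}
… ∩ ⟦that bounced⟧ = {d2, d3, d4, d5, d7, d8, d9, d10, d12, d13, d14} ∩ {d1, d2, d4, d9, d10} = {d2, d4, d9, d10}
… ∩ ⟦under d3⟧ = {d2, d4, d9, d10} ∩ {d1, d2, d4, d6, d8, d9, d10, d11, d12, d13} = {d2, d4, d9, d10}
… ∩ ⟦next to d6⟧ = {d2, d4, d9, d10} ∩ {d1, d4, d6, d7, d8, d9, d10, d11} = {d4, d9, d10}
… ∩ ⟦French⟧ = {d4, d9, d10} ∩ {d5, d6, d8, d9, d10, d11, d13, d14} = {d9, d10}
So ⟦French tile that bounced under d3 next to d6⟧ = {d9, d10}.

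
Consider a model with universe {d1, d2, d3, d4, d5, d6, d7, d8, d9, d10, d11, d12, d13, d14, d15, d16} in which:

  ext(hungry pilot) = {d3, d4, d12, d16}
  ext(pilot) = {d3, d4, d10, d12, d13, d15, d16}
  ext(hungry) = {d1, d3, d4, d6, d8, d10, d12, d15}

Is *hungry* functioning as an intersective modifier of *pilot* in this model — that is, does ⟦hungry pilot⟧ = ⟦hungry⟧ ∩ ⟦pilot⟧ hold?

no

⟦hungry⟧ ∩ ⟦pilot⟧ = {d1, d3, d4, d6, d8, d10, d12, d15} ∩ {d3, d4, d10, d12, d13, d15, d16} = {d3, d4, d10, d12, d15}
Observed ⟦hungry pilot⟧ = {d3, d4, d12, d16}.
These differ, so the modifier is not intersective in this model.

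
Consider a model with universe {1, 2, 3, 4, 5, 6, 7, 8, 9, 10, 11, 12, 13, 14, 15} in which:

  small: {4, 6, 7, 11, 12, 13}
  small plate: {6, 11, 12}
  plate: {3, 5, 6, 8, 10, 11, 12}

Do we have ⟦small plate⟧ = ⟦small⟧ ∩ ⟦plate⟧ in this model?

yes

⟦small⟧ ∩ ⟦plate⟧ = {4, 6, 7, 11, 12, 13} ∩ {3, 5, 6, 8, 10, 11, 12} = {6, 11, 12}
Observed ⟦small plate⟧ = {6, 11, 12}.
These coincide, so the modifier is intersective here.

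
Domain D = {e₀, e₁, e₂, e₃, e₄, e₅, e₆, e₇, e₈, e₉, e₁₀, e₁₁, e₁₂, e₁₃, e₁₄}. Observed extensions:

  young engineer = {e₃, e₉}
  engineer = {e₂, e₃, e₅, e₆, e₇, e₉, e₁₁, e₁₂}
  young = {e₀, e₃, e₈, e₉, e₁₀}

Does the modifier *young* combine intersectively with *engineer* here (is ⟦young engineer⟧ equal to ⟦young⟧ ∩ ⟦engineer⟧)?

⟦young⟧ ∩ ⟦engineer⟧ = {e₀, e₃, e₈, e₉, e₁₀} ∩ {e₂, e₃, e₅, e₆, e₇, e₉, e₁₁, e₁₂} = {e₃, e₉}
Observed ⟦young engineer⟧ = {e₃, e₉}.
These coincide, so the modifier is intersective here.

yes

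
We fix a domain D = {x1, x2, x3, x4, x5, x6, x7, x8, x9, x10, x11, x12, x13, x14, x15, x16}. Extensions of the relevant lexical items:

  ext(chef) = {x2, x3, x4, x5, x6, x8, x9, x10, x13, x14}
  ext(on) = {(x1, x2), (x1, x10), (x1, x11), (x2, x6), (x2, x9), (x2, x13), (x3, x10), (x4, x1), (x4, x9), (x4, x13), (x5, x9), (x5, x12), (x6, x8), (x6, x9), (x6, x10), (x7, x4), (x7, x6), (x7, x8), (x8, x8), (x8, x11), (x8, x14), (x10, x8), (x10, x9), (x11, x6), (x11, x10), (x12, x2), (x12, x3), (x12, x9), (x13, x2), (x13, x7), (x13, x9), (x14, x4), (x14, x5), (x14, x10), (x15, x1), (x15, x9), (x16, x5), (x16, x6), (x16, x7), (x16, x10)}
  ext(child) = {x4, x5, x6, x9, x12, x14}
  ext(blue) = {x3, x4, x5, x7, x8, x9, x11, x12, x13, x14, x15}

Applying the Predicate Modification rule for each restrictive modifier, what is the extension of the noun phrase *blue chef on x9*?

⟦on x9⟧ = {x : ⟨x, x9⟩ ∈ ⟦on⟧} = {x2, x4, x5, x6, x10, x12, x13, x15}
⟦chef⟧ = {x2, x3, x4, x5, x6, x8, x9, x10, x13, x14}
… ∩ ⟦on x9⟧ = {x2, x3, x4, x5, x6, x8, x9, x10, x13, x14} ∩ {x2, x4, x5, x6, x10, x12, x13, x15} = {x2, x4, x5, x6, x10, x13}
… ∩ ⟦blue⟧ = {x2, x4, x5, x6, x10, x13} ∩ {x3, x4, x5, x7, x8, x9, x11, x12, x13, x14, x15} = {x4, x5, x13}
So ⟦blue chef on x9⟧ = {x4, x5, x13}.

{x4, x5, x13}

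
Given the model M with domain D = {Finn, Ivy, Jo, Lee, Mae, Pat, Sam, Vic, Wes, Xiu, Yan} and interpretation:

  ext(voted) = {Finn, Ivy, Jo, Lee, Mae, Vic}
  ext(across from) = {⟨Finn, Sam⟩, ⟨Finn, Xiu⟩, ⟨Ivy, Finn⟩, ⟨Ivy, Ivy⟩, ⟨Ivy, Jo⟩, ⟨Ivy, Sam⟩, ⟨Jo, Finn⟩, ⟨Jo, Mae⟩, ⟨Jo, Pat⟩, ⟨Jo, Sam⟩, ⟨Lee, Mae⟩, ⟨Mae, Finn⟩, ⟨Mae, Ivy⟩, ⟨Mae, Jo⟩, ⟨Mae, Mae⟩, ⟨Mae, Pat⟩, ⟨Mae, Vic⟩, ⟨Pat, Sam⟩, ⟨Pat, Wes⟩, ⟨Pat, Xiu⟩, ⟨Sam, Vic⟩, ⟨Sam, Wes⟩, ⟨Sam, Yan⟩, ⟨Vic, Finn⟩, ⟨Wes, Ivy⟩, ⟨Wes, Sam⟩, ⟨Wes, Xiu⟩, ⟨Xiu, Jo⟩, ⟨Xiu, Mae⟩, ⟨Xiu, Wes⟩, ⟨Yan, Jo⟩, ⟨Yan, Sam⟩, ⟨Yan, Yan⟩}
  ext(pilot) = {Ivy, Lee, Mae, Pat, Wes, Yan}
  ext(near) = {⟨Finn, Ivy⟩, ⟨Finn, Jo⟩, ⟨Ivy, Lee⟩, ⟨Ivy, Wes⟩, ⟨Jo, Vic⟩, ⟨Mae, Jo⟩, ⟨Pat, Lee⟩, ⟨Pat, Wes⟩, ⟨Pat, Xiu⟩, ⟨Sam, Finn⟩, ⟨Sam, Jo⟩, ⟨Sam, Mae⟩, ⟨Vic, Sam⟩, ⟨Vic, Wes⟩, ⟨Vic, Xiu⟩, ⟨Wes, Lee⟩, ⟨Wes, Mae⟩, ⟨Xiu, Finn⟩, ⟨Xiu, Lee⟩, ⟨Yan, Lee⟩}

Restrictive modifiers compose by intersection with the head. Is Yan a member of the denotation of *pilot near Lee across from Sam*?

yes

⟦near Lee⟧ = {x : ⟨x, Lee⟩ ∈ ⟦near⟧} = {Ivy, Pat, Wes, Xiu, Yan}
⟦across from Sam⟧ = {x : ⟨x, Sam⟩ ∈ ⟦across from⟧} = {Finn, Ivy, Jo, Pat, Wes, Yan}
⟦pilot⟧ = {Ivy, Lee, Mae, Pat, Wes, Yan}
… ∩ ⟦near Lee⟧ = {Ivy, Lee, Mae, Pat, Wes, Yan} ∩ {Ivy, Pat, Wes, Xiu, Yan} = {Ivy, Pat, Wes, Yan}
… ∩ ⟦across from Sam⟧ = {Ivy, Pat, Wes, Yan} ∩ {Finn, Ivy, Jo, Pat, Wes, Yan} = {Ivy, Pat, Wes, Yan}
⟦pilot near Lee across from Sam⟧ = {Ivy, Pat, Wes, Yan}; Yan ∈ this set.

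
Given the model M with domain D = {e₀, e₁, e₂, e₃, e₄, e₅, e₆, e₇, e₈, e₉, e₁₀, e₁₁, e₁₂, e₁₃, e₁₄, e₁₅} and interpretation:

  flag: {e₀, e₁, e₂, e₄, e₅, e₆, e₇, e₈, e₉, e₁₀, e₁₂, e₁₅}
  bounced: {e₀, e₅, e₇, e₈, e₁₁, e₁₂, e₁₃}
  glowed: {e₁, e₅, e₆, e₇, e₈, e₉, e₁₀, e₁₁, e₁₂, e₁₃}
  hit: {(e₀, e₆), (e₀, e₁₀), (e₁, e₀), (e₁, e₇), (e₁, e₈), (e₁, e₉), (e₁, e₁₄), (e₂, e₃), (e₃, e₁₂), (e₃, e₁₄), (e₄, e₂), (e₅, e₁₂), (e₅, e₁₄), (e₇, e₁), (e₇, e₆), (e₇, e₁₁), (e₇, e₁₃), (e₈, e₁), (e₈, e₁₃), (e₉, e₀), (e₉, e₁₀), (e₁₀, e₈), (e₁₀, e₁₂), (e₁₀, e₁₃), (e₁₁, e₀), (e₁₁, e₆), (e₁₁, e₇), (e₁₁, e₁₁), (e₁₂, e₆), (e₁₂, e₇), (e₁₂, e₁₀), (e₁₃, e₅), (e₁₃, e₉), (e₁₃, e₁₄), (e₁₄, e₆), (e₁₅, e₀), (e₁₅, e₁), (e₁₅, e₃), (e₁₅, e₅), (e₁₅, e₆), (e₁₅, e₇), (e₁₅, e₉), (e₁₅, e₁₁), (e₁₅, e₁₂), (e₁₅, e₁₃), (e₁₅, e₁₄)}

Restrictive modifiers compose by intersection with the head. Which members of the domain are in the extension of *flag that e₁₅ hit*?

{e₀, e₁, e₅, e₆, e₇, e₉, e₁₂}

⟦that e₁₅ hit⟧ = {x : ⟨e₁₅, x⟩ ∈ ⟦hit⟧} = {e₀, e₁, e₃, e₅, e₆, e₇, e₉, e₁₁, e₁₂, e₁₃, e₁₄}
⟦flag⟧ = {e₀, e₁, e₂, e₄, e₅, e₆, e₇, e₈, e₉, e₁₀, e₁₂, e₁₅}
… ∩ ⟦that e₁₅ hit⟧ = {e₀, e₁, e₂, e₄, e₅, e₆, e₇, e₈, e₉, e₁₀, e₁₂, e₁₅} ∩ {e₀, e₁, e₃, e₅, e₆, e₇, e₉, e₁₁, e₁₂, e₁₃, e₁₄} = {e₀, e₁, e₅, e₆, e₇, e₉, e₁₂}
So ⟦flag that e₁₅ hit⟧ = {e₀, e₁, e₅, e₆, e₇, e₉, e₁₂}.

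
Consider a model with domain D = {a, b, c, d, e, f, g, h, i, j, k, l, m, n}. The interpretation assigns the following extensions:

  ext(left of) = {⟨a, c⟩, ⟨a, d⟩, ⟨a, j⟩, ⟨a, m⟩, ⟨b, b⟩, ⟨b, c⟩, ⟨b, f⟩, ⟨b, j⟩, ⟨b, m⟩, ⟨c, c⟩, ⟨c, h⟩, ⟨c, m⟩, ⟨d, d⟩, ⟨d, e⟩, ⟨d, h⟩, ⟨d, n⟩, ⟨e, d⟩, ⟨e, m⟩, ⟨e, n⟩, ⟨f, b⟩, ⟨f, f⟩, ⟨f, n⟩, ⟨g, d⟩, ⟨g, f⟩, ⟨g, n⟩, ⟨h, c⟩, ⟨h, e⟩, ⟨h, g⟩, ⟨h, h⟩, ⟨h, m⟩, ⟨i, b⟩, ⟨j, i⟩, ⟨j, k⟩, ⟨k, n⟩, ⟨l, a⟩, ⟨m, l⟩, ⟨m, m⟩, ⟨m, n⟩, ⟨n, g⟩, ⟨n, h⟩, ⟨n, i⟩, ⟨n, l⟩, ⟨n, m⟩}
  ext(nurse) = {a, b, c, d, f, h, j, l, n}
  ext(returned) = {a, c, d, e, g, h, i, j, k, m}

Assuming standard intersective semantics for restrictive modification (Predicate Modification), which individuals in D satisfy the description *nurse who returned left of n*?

{d}

⟦who returned⟧ = ⟦returned⟧ = {a, c, d, e, g, h, i, j, k, m}
⟦left of n⟧ = {x : ⟨x, n⟩ ∈ ⟦left of⟧} = {d, e, f, g, k, m}
⟦nurse⟧ = {a, b, c, d, f, h, j, l, n}
… ∩ ⟦who returned⟧ = {a, b, c, d, f, h, j, l, n} ∩ {a, c, d, e, g, h, i, j, k, m} = {a, c, d, h, j}
… ∩ ⟦left of n⟧ = {a, c, d, h, j} ∩ {d, e, f, g, k, m} = {d}
So ⟦nurse who returned left of n⟧ = {d}.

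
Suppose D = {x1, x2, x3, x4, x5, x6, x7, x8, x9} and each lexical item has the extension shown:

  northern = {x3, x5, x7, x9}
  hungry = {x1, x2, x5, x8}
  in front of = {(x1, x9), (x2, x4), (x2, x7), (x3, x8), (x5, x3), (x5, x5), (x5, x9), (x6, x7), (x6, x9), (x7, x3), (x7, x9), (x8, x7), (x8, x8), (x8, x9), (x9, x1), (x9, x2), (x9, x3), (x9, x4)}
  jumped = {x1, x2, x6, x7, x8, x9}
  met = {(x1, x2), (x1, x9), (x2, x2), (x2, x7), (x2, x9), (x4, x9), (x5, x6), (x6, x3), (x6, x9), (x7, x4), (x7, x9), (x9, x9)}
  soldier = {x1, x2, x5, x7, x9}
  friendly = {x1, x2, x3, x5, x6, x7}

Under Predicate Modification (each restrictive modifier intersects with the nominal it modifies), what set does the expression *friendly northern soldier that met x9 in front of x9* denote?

{x7}

⟦that met x9⟧ = {x : ⟨x, x9⟩ ∈ ⟦met⟧} = {x1, x2, x4, x6, x7, x9}
⟦in front of x9⟧ = {x : ⟨x, x9⟩ ∈ ⟦in front of⟧} = {x1, x5, x6, x7, x8}
⟦soldier⟧ = {x1, x2, x5, x7, x9}
… ∩ ⟦that met x9⟧ = {x1, x2, x5, x7, x9} ∩ {x1, x2, x4, x6, x7, x9} = {x1, x2, x7, x9}
… ∩ ⟦in front of x9⟧ = {x1, x2, x7, x9} ∩ {x1, x5, x6, x7, x8} = {x1, x7}
… ∩ ⟦friendly⟧ = {x1, x7} ∩ {x1, x2, x3, x5, x6, x7} = {x1, x7}
… ∩ ⟦northern⟧ = {x1, x7} ∩ {x3, x5, x7, x9} = {x7}
So ⟦friendly northern soldier that met x9 in front of x9⟧ = {x7}.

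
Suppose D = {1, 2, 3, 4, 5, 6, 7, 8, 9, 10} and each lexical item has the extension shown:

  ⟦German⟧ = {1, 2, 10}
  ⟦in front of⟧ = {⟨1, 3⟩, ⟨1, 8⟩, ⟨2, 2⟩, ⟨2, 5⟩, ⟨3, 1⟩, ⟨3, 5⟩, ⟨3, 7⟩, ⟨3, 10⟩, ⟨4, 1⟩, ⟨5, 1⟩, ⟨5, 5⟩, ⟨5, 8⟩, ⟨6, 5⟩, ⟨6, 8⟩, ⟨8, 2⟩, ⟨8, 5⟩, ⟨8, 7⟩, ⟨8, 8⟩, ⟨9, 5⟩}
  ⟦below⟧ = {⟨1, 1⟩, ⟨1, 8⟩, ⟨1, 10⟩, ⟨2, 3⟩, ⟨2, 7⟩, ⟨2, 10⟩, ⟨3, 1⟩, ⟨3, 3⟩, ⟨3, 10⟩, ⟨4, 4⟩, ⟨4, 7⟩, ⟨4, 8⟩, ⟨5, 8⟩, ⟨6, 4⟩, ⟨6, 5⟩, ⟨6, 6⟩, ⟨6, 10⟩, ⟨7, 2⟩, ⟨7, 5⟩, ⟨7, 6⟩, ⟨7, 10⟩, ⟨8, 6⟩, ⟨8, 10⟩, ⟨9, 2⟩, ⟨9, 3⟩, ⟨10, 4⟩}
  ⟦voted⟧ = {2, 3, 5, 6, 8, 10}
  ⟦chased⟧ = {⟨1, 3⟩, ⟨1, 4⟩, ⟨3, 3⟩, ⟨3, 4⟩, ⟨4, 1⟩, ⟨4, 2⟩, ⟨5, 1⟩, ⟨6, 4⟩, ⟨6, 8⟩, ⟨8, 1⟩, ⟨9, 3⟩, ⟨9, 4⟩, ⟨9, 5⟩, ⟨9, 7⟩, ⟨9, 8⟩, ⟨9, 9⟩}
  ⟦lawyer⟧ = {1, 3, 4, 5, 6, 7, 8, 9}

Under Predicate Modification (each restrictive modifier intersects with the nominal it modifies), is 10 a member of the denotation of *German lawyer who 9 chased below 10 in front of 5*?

⟦who 9 chased⟧ = {x : ⟨9, x⟩ ∈ ⟦chased⟧} = {3, 4, 5, 7, 8, 9}
⟦below 10⟧ = {x : ⟨x, 10⟩ ∈ ⟦below⟧} = {1, 2, 3, 6, 7, 8}
⟦in front of 5⟧ = {x : ⟨x, 5⟩ ∈ ⟦in front of⟧} = {2, 3, 5, 6, 8, 9}
⟦lawyer⟧ = {1, 3, 4, 5, 6, 7, 8, 9}
… ∩ ⟦who 9 chased⟧ = {1, 3, 4, 5, 6, 7, 8, 9} ∩ {3, 4, 5, 7, 8, 9} = {3, 4, 5, 7, 8, 9}
… ∩ ⟦below 10⟧ = {3, 4, 5, 7, 8, 9} ∩ {1, 2, 3, 6, 7, 8} = {3, 7, 8}
… ∩ ⟦in front of 5⟧ = {3, 7, 8} ∩ {2, 3, 5, 6, 8, 9} = {3, 8}
… ∩ ⟦German⟧ = {3, 8} ∩ {1, 2, 10} = ∅
⟦German lawyer who 9 chased below 10 in front of 5⟧ = ∅; 10 ∉ this set.

no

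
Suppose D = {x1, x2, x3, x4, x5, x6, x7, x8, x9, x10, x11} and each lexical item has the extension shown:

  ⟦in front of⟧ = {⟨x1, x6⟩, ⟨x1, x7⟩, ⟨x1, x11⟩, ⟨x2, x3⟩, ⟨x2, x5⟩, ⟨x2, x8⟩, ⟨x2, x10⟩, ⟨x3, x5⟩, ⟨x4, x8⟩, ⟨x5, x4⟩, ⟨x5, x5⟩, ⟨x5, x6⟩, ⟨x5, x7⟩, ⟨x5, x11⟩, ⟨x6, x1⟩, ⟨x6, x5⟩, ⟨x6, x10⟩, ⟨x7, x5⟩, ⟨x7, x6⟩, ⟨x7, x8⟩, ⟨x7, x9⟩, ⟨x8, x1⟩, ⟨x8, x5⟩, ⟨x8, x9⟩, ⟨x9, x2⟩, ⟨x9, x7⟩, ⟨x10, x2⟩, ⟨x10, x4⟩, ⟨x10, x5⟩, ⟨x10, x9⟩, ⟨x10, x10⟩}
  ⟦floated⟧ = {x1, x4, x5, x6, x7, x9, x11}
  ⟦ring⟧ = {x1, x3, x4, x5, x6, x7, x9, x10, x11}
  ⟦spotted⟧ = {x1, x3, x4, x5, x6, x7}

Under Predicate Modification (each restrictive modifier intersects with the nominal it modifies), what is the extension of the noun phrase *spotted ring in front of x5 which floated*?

{x5, x6, x7}

⟦in front of x5⟧ = {x : ⟨x, x5⟩ ∈ ⟦in front of⟧} = {x2, x3, x5, x6, x7, x8, x10}
⟦which floated⟧ = ⟦floated⟧ = {x1, x4, x5, x6, x7, x9, x11}
⟦ring⟧ = {x1, x3, x4, x5, x6, x7, x9, x10, x11}
… ∩ ⟦in front of x5⟧ = {x1, x3, x4, x5, x6, x7, x9, x10, x11} ∩ {x2, x3, x5, x6, x7, x8, x10} = {x3, x5, x6, x7, x10}
… ∩ ⟦which floated⟧ = {x3, x5, x6, x7, x10} ∩ {x1, x4, x5, x6, x7, x9, x11} = {x5, x6, x7}
… ∩ ⟦spotted⟧ = {x5, x6, x7} ∩ {x1, x3, x4, x5, x6, x7} = {x5, x6, x7}
So ⟦spotted ring in front of x5 which floated⟧ = {x5, x6, x7}.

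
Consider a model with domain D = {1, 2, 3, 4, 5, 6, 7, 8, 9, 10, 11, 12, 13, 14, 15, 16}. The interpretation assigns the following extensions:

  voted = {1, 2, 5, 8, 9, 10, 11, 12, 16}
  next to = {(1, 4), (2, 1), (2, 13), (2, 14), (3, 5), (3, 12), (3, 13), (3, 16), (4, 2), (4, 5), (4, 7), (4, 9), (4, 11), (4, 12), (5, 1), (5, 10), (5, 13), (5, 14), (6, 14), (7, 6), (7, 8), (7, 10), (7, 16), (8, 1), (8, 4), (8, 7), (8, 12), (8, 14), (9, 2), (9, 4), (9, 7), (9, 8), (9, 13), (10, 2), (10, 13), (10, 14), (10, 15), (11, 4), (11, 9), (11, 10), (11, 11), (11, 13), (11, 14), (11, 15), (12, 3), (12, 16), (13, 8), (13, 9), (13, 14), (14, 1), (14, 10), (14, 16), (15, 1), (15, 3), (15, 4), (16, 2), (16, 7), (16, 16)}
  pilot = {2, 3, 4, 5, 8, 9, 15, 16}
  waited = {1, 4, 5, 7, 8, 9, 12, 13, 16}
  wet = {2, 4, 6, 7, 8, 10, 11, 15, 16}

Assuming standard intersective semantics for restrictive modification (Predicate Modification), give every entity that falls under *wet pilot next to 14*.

⟦next to 14⟧ = {x : ⟨x, 14⟩ ∈ ⟦next to⟧} = {2, 5, 6, 8, 10, 11, 13}
⟦pilot⟧ = {2, 3, 4, 5, 8, 9, 15, 16}
… ∩ ⟦next to 14⟧ = {2, 3, 4, 5, 8, 9, 15, 16} ∩ {2, 5, 6, 8, 10, 11, 13} = {2, 5, 8}
… ∩ ⟦wet⟧ = {2, 5, 8} ∩ {2, 4, 6, 7, 8, 10, 11, 15, 16} = {2, 8}
So ⟦wet pilot next to 14⟧ = {2, 8}.

{2, 8}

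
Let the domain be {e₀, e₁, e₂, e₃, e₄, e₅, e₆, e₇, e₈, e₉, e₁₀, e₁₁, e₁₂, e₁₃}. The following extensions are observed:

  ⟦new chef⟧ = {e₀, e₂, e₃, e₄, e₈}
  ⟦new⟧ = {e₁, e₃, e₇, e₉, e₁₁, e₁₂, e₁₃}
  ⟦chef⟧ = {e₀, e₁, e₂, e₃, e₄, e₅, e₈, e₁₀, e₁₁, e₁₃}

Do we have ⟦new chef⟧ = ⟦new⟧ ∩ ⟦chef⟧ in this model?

⟦new⟧ ∩ ⟦chef⟧ = {e₁, e₃, e₇, e₉, e₁₁, e₁₂, e₁₃} ∩ {e₀, e₁, e₂, e₃, e₄, e₅, e₈, e₁₀, e₁₁, e₁₃} = {e₁, e₃, e₁₁, e₁₃}
Observed ⟦new chef⟧ = {e₀, e₂, e₃, e₄, e₈}.
These differ, so the modifier is not intersective in this model.

no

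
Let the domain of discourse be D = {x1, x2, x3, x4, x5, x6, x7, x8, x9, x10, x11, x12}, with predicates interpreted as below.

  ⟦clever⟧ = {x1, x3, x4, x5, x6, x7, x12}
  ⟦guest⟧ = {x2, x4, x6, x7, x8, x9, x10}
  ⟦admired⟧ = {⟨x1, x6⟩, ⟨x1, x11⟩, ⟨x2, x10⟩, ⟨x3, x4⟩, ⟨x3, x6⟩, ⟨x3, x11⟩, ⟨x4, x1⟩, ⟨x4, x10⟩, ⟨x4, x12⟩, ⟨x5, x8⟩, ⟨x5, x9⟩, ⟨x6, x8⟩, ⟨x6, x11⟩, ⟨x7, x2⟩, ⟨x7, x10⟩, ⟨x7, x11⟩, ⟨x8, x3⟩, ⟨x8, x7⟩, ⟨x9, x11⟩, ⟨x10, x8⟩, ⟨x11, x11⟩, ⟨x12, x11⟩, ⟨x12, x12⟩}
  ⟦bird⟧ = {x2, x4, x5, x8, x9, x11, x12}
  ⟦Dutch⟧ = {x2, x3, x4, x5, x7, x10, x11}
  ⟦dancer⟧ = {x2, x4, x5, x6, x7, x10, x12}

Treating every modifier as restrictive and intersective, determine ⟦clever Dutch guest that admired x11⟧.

{x7}

⟦that admired x11⟧ = {x : ⟨x, x11⟩ ∈ ⟦admired⟧} = {x1, x3, x6, x7, x9, x11, x12}
⟦guest⟧ = {x2, x4, x6, x7, x8, x9, x10}
… ∩ ⟦that admired x11⟧ = {x2, x4, x6, x7, x8, x9, x10} ∩ {x1, x3, x6, x7, x9, x11, x12} = {x6, x7, x9}
… ∩ ⟦clever⟧ = {x6, x7, x9} ∩ {x1, x3, x4, x5, x6, x7, x12} = {x6, x7}
… ∩ ⟦Dutch⟧ = {x6, x7} ∩ {x2, x3, x4, x5, x7, x10, x11} = {x7}
So ⟦clever Dutch guest that admired x11⟧ = {x7}.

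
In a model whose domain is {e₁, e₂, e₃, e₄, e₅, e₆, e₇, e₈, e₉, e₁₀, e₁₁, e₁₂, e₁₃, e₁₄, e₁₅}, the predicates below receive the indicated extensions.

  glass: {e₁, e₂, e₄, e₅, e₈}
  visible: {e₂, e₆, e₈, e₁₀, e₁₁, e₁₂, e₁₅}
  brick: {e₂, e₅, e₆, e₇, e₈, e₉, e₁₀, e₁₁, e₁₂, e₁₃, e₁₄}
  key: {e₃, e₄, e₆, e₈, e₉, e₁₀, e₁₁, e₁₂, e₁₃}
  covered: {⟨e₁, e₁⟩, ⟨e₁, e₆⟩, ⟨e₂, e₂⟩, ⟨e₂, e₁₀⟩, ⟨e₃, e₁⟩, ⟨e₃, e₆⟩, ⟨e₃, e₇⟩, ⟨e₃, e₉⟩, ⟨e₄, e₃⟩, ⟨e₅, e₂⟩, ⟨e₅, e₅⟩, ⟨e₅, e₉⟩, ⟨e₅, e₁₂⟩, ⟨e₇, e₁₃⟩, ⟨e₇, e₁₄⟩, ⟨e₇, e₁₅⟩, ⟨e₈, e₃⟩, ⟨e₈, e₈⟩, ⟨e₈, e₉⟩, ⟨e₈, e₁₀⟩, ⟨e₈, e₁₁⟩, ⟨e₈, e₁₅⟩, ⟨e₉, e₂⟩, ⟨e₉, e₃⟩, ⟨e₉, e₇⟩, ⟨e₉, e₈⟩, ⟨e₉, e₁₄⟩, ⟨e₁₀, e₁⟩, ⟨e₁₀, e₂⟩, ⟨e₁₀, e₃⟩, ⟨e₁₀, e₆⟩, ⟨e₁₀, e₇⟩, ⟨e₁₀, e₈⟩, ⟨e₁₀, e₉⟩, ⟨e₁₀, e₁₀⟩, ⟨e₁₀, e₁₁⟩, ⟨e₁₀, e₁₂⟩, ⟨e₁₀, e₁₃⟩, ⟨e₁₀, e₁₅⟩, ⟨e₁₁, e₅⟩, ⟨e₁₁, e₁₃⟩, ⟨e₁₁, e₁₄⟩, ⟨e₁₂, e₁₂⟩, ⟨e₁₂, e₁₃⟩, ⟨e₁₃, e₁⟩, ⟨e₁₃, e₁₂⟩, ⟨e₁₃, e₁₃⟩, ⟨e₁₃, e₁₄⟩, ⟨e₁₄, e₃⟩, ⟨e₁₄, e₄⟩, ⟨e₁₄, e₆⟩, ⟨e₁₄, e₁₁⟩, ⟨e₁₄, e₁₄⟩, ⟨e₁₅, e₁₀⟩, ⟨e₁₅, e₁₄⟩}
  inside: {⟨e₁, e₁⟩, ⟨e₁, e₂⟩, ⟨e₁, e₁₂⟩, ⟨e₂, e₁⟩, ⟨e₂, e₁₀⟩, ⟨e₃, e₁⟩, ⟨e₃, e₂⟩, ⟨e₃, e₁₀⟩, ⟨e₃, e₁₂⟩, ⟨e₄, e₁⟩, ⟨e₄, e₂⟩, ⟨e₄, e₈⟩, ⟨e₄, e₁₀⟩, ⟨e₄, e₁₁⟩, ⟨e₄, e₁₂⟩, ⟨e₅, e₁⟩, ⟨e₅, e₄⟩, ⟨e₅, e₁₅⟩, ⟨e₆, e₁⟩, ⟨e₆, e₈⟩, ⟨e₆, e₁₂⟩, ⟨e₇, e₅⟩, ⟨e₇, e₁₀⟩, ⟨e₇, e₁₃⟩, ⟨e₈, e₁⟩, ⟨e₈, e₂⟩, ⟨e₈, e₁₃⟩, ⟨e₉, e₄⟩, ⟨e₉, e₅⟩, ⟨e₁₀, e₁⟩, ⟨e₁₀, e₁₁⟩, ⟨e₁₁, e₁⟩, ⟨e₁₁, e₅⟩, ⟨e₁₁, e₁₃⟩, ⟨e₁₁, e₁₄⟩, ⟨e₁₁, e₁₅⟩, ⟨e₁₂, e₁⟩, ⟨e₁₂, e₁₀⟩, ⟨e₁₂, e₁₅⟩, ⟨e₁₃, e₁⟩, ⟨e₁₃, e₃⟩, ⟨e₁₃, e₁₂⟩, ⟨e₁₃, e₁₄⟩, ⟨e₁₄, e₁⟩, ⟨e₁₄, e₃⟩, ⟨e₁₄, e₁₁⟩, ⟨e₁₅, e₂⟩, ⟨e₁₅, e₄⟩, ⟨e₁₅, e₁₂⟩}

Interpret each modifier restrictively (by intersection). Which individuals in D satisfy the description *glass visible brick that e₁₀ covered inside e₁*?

{e₂, e₈}

⟦that e₁₀ covered⟧ = {x : ⟨e₁₀, x⟩ ∈ ⟦covered⟧} = {e₁, e₂, e₃, e₆, e₇, e₈, e₉, e₁₀, e₁₁, e₁₂, e₁₃, e₁₅}
⟦inside e₁⟧ = {x : ⟨x, e₁⟩ ∈ ⟦inside⟧} = {e₁, e₂, e₃, e₄, e₅, e₆, e₈, e₁₀, e₁₁, e₁₂, e₁₃, e₁₄}
⟦brick⟧ = {e₂, e₅, e₆, e₇, e₈, e₉, e₁₀, e₁₁, e₁₂, e₁₃, e₁₄}
… ∩ ⟦that e₁₀ covered⟧ = {e₂, e₅, e₆, e₇, e₈, e₉, e₁₀, e₁₁, e₁₂, e₁₃, e₁₄} ∩ {e₁, e₂, e₃, e₆, e₇, e₈, e₉, e₁₀, e₁₁, e₁₂, e₁₃, e₁₅} = {e₂, e₆, e₇, e₈, e₉, e₁₀, e₁₁, e₁₂, e₁₃}
… ∩ ⟦inside e₁⟧ = {e₂, e₆, e₇, e₈, e₉, e₁₀, e₁₁, e₁₂, e₁₃} ∩ {e₁, e₂, e₃, e₄, e₅, e₆, e₈, e₁₀, e₁₁, e₁₂, e₁₃, e₁₄} = {e₂, e₆, e₈, e₁₀, e₁₁, e₁₂, e₁₃}
… ∩ ⟦glass⟧ = {e₂, e₆, e₈, e₁₀, e₁₁, e₁₂, e₁₃} ∩ {e₁, e₂, e₄, e₅, e₈} = {e₂, e₈}
… ∩ ⟦visible⟧ = {e₂, e₈} ∩ {e₂, e₆, e₈, e₁₀, e₁₁, e₁₂, e₁₅} = {e₂, e₈}
So ⟦glass visible brick that e₁₀ covered inside e₁⟧ = {e₂, e₈}.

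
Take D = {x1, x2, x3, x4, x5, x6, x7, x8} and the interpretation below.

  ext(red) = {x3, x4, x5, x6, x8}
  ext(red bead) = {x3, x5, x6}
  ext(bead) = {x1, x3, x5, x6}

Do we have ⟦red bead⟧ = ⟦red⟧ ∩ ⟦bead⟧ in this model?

yes

⟦red⟧ ∩ ⟦bead⟧ = {x3, x4, x5, x6, x8} ∩ {x1, x3, x5, x6} = {x3, x5, x6}
Observed ⟦red bead⟧ = {x3, x5, x6}.
These coincide, so the modifier is intersective here.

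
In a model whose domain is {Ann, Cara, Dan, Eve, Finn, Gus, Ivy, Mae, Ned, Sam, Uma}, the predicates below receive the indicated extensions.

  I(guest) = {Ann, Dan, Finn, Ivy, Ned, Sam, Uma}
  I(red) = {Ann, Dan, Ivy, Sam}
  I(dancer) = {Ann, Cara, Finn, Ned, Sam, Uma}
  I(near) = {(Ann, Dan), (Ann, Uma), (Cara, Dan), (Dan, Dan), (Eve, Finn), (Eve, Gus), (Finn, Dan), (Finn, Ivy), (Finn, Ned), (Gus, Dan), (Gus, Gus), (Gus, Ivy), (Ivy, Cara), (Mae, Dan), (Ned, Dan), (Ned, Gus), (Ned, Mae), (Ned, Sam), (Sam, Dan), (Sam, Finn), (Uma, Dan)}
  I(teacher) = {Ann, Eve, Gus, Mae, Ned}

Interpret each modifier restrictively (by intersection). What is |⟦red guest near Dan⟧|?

⟦near Dan⟧ = {x : ⟨x, Dan⟩ ∈ ⟦near⟧} = {Ann, Cara, Dan, Finn, Gus, Mae, Ned, Sam, Uma}
⟦guest⟧ = {Ann, Dan, Finn, Ivy, Ned, Sam, Uma}
… ∩ ⟦near Dan⟧ = {Ann, Dan, Finn, Ivy, Ned, Sam, Uma} ∩ {Ann, Cara, Dan, Finn, Gus, Mae, Ned, Sam, Uma} = {Ann, Dan, Finn, Ned, Sam, Uma}
… ∩ ⟦red⟧ = {Ann, Dan, Finn, Ned, Sam, Uma} ∩ {Ann, Dan, Ivy, Sam} = {Ann, Dan, Sam}
⟦red guest near Dan⟧ = {Ann, Dan, Sam}, so the cardinality is 3.

3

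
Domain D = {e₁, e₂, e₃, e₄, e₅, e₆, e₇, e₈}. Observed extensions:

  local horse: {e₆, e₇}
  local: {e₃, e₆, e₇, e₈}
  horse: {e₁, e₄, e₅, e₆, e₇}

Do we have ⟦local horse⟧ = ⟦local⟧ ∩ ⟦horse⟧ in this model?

yes

⟦local⟧ ∩ ⟦horse⟧ = {e₃, e₆, e₇, e₈} ∩ {e₁, e₄, e₅, e₆, e₇} = {e₆, e₇}
Observed ⟦local horse⟧ = {e₆, e₇}.
These coincide, so the modifier is intersective here.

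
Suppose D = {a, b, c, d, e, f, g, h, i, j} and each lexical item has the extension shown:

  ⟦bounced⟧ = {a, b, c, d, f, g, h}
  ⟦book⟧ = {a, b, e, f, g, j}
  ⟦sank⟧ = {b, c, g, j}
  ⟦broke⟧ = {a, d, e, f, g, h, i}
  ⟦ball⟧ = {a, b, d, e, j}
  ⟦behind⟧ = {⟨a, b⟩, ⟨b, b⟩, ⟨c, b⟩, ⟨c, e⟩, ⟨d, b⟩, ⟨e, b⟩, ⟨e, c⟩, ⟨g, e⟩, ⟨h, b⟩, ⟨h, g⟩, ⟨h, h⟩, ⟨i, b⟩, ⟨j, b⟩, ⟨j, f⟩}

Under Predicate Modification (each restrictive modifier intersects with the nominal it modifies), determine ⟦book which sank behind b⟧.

⟦which sank⟧ = ⟦sank⟧ = {b, c, g, j}
⟦behind b⟧ = {x : ⟨x, b⟩ ∈ ⟦behind⟧} = {a, b, c, d, e, h, i, j}
⟦book⟧ = {a, b, e, f, g, j}
… ∩ ⟦which sank⟧ = {a, b, e, f, g, j} ∩ {b, c, g, j} = {b, g, j}
… ∩ ⟦behind b⟧ = {b, g, j} ∩ {a, b, c, d, e, h, i, j} = {b, j}
So ⟦book which sank behind b⟧ = {b, j}.

{b, j}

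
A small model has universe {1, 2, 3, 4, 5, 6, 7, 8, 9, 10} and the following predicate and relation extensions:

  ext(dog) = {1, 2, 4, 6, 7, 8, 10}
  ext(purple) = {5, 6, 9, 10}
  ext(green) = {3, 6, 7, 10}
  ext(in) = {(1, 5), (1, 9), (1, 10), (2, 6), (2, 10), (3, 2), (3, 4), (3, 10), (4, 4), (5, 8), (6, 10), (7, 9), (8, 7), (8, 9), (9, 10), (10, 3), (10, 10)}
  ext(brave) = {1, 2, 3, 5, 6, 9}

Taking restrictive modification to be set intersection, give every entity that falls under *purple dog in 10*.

⟦in 10⟧ = {x : ⟨x, 10⟩ ∈ ⟦in⟧} = {1, 2, 3, 6, 9, 10}
⟦dog⟧ = {1, 2, 4, 6, 7, 8, 10}
… ∩ ⟦in 10⟧ = {1, 2, 4, 6, 7, 8, 10} ∩ {1, 2, 3, 6, 9, 10} = {1, 2, 6, 10}
… ∩ ⟦purple⟧ = {1, 2, 6, 10} ∩ {5, 6, 9, 10} = {6, 10}
So ⟦purple dog in 10⟧ = {6, 10}.

{6, 10}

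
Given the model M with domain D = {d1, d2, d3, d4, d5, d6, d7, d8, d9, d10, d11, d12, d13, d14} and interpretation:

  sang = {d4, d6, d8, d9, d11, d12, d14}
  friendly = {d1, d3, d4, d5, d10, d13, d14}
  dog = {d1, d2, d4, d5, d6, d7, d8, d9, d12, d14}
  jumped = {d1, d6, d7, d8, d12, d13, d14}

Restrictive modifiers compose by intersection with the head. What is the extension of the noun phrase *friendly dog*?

⟦dog⟧ = {d1, d2, d4, d5, d6, d7, d8, d9, d12, d14}
… ∩ ⟦friendly⟧ = {d1, d2, d4, d5, d6, d7, d8, d9, d12, d14} ∩ {d1, d3, d4, d5, d10, d13, d14} = {d1, d4, d5, d14}
So ⟦friendly dog⟧ = {d1, d4, d5, d14}.

{d1, d4, d5, d14}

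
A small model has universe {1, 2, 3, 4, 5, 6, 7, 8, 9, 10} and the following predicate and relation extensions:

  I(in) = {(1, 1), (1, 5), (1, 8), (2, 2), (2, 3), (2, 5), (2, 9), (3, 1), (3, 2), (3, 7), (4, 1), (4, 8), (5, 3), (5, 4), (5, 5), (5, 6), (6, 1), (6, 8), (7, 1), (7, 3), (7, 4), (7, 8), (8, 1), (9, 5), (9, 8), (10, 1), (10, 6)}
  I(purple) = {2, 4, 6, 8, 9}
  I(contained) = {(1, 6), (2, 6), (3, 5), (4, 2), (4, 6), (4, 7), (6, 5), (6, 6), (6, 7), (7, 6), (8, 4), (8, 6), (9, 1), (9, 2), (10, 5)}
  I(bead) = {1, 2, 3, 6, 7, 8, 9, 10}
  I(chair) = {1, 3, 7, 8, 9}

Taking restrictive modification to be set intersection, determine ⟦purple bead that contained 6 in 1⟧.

{6, 8}

⟦that contained 6⟧ = {x : ⟨x, 6⟩ ∈ ⟦contained⟧} = {1, 2, 4, 6, 7, 8}
⟦in 1⟧ = {x : ⟨x, 1⟩ ∈ ⟦in⟧} = {1, 3, 4, 6, 7, 8, 10}
⟦bead⟧ = {1, 2, 3, 6, 7, 8, 9, 10}
… ∩ ⟦that contained 6⟧ = {1, 2, 3, 6, 7, 8, 9, 10} ∩ {1, 2, 4, 6, 7, 8} = {1, 2, 6, 7, 8}
… ∩ ⟦in 1⟧ = {1, 2, 6, 7, 8} ∩ {1, 3, 4, 6, 7, 8, 10} = {1, 6, 7, 8}
… ∩ ⟦purple⟧ = {1, 6, 7, 8} ∩ {2, 4, 6, 8, 9} = {6, 8}
So ⟦purple bead that contained 6 in 1⟧ = {6, 8}.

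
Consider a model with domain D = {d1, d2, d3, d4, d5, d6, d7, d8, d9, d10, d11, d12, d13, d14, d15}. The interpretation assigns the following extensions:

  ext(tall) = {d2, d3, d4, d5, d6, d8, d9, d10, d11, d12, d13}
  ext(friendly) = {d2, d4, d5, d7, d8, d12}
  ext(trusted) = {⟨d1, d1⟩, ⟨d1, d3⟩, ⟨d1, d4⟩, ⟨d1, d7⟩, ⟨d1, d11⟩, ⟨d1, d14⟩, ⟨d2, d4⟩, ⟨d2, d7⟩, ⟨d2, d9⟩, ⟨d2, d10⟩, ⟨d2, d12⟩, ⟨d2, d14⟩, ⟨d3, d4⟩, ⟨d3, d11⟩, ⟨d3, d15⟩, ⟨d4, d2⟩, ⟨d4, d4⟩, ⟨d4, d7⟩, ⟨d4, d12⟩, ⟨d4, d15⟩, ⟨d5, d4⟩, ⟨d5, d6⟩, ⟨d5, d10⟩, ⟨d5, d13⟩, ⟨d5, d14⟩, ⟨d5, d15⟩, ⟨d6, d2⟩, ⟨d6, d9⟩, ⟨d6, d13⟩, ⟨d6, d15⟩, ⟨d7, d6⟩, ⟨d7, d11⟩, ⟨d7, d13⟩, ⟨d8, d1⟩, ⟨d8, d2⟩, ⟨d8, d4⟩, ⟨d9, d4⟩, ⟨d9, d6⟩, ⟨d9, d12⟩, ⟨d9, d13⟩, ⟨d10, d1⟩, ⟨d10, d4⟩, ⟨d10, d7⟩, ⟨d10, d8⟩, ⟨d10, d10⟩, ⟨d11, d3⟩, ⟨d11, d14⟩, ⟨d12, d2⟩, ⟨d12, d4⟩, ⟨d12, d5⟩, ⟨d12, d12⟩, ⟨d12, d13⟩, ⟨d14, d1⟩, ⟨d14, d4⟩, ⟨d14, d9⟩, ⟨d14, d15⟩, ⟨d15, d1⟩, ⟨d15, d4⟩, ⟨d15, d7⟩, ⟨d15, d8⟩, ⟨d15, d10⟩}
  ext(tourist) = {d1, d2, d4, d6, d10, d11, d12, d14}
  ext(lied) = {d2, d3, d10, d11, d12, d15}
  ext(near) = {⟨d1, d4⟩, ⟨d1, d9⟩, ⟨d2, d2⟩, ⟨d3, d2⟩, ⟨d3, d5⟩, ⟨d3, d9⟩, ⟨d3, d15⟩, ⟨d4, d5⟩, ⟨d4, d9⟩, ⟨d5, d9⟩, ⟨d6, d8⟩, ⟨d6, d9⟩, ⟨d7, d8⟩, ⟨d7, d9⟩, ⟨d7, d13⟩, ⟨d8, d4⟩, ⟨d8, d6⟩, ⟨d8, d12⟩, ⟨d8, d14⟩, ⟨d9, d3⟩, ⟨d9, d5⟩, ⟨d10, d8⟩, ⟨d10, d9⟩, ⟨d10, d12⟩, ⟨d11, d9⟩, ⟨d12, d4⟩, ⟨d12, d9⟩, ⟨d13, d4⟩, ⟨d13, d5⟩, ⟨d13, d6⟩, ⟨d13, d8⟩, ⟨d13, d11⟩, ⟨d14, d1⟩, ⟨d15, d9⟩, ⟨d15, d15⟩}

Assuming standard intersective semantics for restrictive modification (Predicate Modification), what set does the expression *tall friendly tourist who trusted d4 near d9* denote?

{d4, d12}

⟦who trusted d4⟧ = {x : ⟨x, d4⟩ ∈ ⟦trusted⟧} = {d1, d2, d3, d4, d5, d8, d9, d10, d12, d14, d15}
⟦near d9⟧ = {x : ⟨x, d9⟩ ∈ ⟦near⟧} = {d1, d3, d4, d5, d6, d7, d10, d11, d12, d15}
⟦tourist⟧ = {d1, d2, d4, d6, d10, d11, d12, d14}
… ∩ ⟦who trusted d4⟧ = {d1, d2, d4, d6, d10, d11, d12, d14} ∩ {d1, d2, d3, d4, d5, d8, d9, d10, d12, d14, d15} = {d1, d2, d4, d10, d12, d14}
… ∩ ⟦near d9⟧ = {d1, d2, d4, d10, d12, d14} ∩ {d1, d3, d4, d5, d6, d7, d10, d11, d12, d15} = {d1, d4, d10, d12}
… ∩ ⟦tall⟧ = {d1, d4, d10, d12} ∩ {d2, d3, d4, d5, d6, d8, d9, d10, d11, d12, d13} = {d4, d10, d12}
… ∩ ⟦friendly⟧ = {d4, d10, d12} ∩ {d2, d4, d5, d7, d8, d12} = {d4, d12}
So ⟦tall friendly tourist who trusted d4 near d9⟧ = {d4, d12}.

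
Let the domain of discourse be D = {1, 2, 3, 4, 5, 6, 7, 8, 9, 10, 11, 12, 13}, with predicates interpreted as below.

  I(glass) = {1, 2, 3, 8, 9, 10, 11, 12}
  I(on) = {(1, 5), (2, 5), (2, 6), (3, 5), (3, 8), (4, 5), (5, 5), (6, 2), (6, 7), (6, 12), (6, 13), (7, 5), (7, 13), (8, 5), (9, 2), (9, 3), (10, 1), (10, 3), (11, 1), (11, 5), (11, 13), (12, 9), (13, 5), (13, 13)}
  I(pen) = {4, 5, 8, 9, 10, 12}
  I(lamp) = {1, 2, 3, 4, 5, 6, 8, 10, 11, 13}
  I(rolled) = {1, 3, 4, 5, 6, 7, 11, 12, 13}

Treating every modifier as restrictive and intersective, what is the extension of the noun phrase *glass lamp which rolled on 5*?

⟦which rolled⟧ = ⟦rolled⟧ = {1, 3, 4, 5, 6, 7, 11, 12, 13}
⟦on 5⟧ = {x : ⟨x, 5⟩ ∈ ⟦on⟧} = {1, 2, 3, 4, 5, 7, 8, 11, 13}
⟦lamp⟧ = {1, 2, 3, 4, 5, 6, 8, 10, 11, 13}
… ∩ ⟦which rolled⟧ = {1, 2, 3, 4, 5, 6, 8, 10, 11, 13} ∩ {1, 3, 4, 5, 6, 7, 11, 12, 13} = {1, 3, 4, 5, 6, 11, 13}
… ∩ ⟦on 5⟧ = {1, 3, 4, 5, 6, 11, 13} ∩ {1, 2, 3, 4, 5, 7, 8, 11, 13} = {1, 3, 4, 5, 11, 13}
… ∩ ⟦glass⟧ = {1, 3, 4, 5, 11, 13} ∩ {1, 2, 3, 8, 9, 10, 11, 12} = {1, 3, 11}
So ⟦glass lamp which rolled on 5⟧ = {1, 3, 11}.

{1, 3, 11}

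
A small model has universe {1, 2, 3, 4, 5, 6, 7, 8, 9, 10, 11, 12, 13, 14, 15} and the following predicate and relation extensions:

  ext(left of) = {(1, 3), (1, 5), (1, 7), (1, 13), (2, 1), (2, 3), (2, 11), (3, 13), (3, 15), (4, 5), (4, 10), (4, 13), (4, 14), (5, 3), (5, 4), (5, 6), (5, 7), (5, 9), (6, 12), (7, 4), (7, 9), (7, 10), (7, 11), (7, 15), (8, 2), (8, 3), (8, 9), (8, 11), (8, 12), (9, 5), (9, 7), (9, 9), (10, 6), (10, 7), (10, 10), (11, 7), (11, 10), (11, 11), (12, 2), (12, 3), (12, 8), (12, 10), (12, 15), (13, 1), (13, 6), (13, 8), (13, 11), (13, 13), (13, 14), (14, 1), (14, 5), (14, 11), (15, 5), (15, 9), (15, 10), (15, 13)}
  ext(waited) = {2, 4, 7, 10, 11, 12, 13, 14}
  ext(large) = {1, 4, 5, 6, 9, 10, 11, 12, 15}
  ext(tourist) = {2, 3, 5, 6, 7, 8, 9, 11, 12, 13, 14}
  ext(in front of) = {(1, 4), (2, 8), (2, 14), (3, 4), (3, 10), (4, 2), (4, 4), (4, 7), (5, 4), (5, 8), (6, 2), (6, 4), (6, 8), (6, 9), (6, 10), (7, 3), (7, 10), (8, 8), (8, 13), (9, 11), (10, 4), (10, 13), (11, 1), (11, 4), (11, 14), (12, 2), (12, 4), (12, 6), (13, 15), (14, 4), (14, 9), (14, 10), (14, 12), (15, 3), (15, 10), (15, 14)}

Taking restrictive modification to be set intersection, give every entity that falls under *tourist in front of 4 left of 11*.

{11, 14}

⟦in front of 4⟧ = {x : ⟨x, 4⟩ ∈ ⟦in front of⟧} = {1, 3, 4, 5, 6, 10, 11, 12, 14}
⟦left of 11⟧ = {x : ⟨x, 11⟩ ∈ ⟦left of⟧} = {2, 7, 8, 11, 13, 14}
⟦tourist⟧ = {2, 3, 5, 6, 7, 8, 9, 11, 12, 13, 14}
… ∩ ⟦in front of 4⟧ = {2, 3, 5, 6, 7, 8, 9, 11, 12, 13, 14} ∩ {1, 3, 4, 5, 6, 10, 11, 12, 14} = {3, 5, 6, 11, 12, 14}
… ∩ ⟦left of 11⟧ = {3, 5, 6, 11, 12, 14} ∩ {2, 7, 8, 11, 13, 14} = {11, 14}
So ⟦tourist in front of 4 left of 11⟧ = {11, 14}.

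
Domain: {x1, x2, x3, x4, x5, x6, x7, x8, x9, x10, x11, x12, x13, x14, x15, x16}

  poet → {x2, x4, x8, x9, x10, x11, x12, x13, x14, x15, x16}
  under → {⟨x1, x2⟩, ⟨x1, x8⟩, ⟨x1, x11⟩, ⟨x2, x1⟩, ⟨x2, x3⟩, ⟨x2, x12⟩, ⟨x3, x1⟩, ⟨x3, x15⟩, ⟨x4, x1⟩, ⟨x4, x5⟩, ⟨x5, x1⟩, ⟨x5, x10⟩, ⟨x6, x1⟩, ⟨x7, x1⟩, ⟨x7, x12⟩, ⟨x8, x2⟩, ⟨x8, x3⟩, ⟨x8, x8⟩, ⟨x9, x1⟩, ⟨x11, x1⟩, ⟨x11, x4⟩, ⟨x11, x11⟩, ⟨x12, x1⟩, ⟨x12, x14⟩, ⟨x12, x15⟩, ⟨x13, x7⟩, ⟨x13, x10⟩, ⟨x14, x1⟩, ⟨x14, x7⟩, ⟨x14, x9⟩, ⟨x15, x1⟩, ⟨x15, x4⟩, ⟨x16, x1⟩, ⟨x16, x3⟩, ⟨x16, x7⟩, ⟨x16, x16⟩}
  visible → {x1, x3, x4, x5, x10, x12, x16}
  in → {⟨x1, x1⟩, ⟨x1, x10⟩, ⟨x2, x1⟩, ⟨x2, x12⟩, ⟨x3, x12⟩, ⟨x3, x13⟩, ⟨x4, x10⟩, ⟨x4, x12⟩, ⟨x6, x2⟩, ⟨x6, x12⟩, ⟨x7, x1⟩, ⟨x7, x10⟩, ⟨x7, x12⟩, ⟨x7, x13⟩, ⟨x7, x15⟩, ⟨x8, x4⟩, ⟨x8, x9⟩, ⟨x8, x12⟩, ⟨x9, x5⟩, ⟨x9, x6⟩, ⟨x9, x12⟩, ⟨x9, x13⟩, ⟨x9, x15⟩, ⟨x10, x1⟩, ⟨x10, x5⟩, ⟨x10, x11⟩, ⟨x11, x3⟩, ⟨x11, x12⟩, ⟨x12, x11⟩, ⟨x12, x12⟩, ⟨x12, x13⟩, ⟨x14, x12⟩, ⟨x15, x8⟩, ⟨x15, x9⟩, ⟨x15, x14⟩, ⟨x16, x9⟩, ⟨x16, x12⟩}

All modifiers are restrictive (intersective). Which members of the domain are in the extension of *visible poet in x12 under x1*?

⟦in x12⟧ = {x : ⟨x, x12⟩ ∈ ⟦in⟧} = {x2, x3, x4, x6, x7, x8, x9, x11, x12, x14, x16}
⟦under x1⟧ = {x : ⟨x, x1⟩ ∈ ⟦under⟧} = {x2, x3, x4, x5, x6, x7, x9, x11, x12, x14, x15, x16}
⟦poet⟧ = {x2, x4, x8, x9, x10, x11, x12, x13, x14, x15, x16}
… ∩ ⟦in x12⟧ = {x2, x4, x8, x9, x10, x11, x12, x13, x14, x15, x16} ∩ {x2, x3, x4, x6, x7, x8, x9, x11, x12, x14, x16} = {x2, x4, x8, x9, x11, x12, x14, x16}
… ∩ ⟦under x1⟧ = {x2, x4, x8, x9, x11, x12, x14, x16} ∩ {x2, x3, x4, x5, x6, x7, x9, x11, x12, x14, x15, x16} = {x2, x4, x9, x11, x12, x14, x16}
… ∩ ⟦visible⟧ = {x2, x4, x9, x11, x12, x14, x16} ∩ {x1, x3, x4, x5, x10, x12, x16} = {x4, x12, x16}
So ⟦visible poet in x12 under x1⟧ = {x4, x12, x16}.

{x4, x12, x16}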